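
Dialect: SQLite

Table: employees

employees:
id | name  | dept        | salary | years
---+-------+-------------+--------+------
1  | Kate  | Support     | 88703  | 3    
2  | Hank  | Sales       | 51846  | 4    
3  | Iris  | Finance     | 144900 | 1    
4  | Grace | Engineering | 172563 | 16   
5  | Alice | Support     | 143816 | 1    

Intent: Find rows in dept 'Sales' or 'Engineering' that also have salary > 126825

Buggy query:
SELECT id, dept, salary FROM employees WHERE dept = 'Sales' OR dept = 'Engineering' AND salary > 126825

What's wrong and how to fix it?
Bug: Without parentheses, AND is evaluated before OR, so the salary filter only applies to the 'Engineering' branch

Fix: Add parentheses around the OR so the AND applies to both alternatives

Corrected query:
SELECT id, dept, salary FROM employees WHERE (dept = 'Sales' OR dept = 'Engineering') AND salary > 126825

Result:
id | dept        | salary
---+-------------+-------
4  | Engineering | 172563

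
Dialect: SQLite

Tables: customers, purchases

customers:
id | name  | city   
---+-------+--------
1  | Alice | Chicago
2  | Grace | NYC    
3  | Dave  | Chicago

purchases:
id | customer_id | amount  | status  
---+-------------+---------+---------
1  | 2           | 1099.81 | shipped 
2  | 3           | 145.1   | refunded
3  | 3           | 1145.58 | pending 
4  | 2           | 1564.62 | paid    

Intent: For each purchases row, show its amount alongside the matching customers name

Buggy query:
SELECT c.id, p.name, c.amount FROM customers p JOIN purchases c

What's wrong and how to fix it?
Bug: JOIN with no ON clause produces a cartesian product; every purchases row pairs with every customers row

Fix: Add ON c.customer_id = p.id to the JOIN

Corrected query:
SELECT c.id, p.name, c.amount FROM customers p JOIN purchases c ON c.customer_id = p.id

Result:
id | name  | amount 
---+-------+--------
1  | Grace | 1099.81
2  | Dave  | 145.1  
3  | Dave  | 1145.58
4  | Grace | 1564.62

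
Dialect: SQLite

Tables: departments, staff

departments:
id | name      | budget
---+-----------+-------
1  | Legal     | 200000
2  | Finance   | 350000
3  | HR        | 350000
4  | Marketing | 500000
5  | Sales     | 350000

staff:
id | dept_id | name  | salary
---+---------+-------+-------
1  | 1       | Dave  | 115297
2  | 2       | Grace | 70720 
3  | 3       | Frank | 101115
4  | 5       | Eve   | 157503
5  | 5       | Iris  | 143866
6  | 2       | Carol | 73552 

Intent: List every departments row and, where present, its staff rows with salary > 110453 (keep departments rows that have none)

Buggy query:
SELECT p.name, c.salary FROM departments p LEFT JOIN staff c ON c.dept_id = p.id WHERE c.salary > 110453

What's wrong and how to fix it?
Bug: Filtering c.salary in WHERE discards the NULL rows produced by LEFT JOIN, turning it into an inner join

Fix: Move the right-table condition into the ON clause so unmatched parents are kept

Corrected query:
SELECT p.name, c.salary FROM departments p LEFT JOIN staff c ON c.dept_id = p.id AND c.salary > 110453

Result:
name      | salary
----------+-------
Legal     | 115297
Finance   | NULL  
HR        | NULL  
Marketing | NULL  
Sales     | 143866
Sales     | 157503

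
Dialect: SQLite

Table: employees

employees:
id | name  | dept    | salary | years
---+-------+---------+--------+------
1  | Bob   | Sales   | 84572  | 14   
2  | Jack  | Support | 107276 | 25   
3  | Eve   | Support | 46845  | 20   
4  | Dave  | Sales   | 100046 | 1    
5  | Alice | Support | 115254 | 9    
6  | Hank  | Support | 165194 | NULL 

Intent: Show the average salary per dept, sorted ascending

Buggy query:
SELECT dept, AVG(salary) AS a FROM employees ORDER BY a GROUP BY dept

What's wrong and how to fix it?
Bug: ORDER BY appears before GROUP BY; SQL clause order requires GROUP BY first

Fix: Reorder: SELECT … FROM … GROUP BY … ORDER BY …

Corrected query:
SELECT dept, AVG(salary) AS a FROM employees GROUP BY dept ORDER BY a

Result:
dept    | a        
--------+----------
Sales   | 92309    
Support | 108642.25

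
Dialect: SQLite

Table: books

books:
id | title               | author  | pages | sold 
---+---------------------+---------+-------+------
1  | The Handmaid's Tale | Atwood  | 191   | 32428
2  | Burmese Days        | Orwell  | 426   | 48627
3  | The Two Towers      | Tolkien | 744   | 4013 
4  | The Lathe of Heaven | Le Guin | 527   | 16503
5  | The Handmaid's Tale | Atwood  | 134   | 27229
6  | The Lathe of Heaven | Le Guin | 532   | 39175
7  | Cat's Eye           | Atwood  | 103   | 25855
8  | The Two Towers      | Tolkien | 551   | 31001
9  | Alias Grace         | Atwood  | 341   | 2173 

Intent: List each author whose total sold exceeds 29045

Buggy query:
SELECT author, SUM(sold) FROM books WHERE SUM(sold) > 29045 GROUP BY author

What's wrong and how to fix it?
Bug: Aggregate functions cannot appear in a WHERE clause

Fix: Move the aggregate condition to a HAVING clause

Corrected query:
SELECT author, SUM(sold) FROM books GROUP BY author HAVING SUM(sold) > 29045

Result:
author  | SUM(sold)
--------+----------
Atwood  | 87685    
Le Guin | 55678    
Orwell  | 48627    
Tolkien | 35014    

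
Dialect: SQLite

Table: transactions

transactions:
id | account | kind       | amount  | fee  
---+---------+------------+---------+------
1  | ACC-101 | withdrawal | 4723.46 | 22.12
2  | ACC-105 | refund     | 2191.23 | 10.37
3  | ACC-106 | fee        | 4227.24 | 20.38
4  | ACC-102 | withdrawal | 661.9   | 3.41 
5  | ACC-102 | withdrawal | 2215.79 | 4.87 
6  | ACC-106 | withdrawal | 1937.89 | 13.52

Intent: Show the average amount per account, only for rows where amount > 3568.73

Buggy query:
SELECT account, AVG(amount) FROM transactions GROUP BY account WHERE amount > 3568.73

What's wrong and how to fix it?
Bug: Row-level WHERE must come before GROUP BY in the clause order

Fix: Place WHERE between FROM and GROUP BY

Corrected query:
SELECT account, AVG(amount) FROM transactions WHERE amount > 3568.73 GROUP BY account

Result:
account | AVG(amount)
--------+------------
ACC-101 | 4723.46    
ACC-106 | 4227.24    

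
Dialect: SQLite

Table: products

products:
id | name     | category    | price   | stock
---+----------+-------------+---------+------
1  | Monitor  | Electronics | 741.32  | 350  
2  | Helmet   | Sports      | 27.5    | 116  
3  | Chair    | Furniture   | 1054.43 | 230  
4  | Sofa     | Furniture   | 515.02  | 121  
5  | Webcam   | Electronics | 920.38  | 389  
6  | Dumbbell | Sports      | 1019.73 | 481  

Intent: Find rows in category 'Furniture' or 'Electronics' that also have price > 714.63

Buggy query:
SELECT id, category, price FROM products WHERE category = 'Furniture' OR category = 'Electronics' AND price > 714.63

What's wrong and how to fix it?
Bug: AND binds tighter than OR, so this parses as category = 'Furniture' OR (category = 'Electronics' AND price > 714.63)

Fix: Add parentheses around the OR so the AND applies to both alternatives

Corrected query:
SELECT id, category, price FROM products WHERE (category = 'Furniture' OR category = 'Electronics') AND price > 714.63

Result:
id | category    | price  
---+-------------+--------
1  | Electronics | 741.32 
3  | Furniture   | 1054.43
5  | Electronics | 920.38 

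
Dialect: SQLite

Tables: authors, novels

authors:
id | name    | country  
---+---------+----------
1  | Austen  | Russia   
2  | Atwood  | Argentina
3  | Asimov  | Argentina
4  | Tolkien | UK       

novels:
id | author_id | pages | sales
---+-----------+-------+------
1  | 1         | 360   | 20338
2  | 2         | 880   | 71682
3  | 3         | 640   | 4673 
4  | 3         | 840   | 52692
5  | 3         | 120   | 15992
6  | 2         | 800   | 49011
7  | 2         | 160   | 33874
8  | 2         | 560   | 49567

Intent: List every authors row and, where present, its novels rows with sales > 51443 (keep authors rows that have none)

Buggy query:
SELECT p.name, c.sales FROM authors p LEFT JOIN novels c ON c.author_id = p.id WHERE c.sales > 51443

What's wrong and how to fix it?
Bug: A WHERE condition on the right-hand table after LEFT JOIN drops unmatched parents

Fix: Put 'c.sales > 51443' in the JOIN's ON clause instead of WHERE

Corrected query:
SELECT p.name, c.sales FROM authors p LEFT JOIN novels c ON c.author_id = p.id AND c.sales > 51443

Result:
name    | sales
--------+------
Austen  | NULL 
Atwood  | 71682
Asimov  | 52692
Tolkien | NULL 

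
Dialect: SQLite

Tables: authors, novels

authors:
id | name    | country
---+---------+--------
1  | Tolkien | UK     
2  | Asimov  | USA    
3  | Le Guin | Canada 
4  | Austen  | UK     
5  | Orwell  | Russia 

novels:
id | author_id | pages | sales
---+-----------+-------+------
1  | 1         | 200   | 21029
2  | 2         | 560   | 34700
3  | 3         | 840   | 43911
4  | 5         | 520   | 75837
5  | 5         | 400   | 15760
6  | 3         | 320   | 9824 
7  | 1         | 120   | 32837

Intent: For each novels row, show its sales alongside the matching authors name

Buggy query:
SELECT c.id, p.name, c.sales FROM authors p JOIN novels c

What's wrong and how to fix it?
Bug: JOIN with no ON clause produces a cartesian product; every novels row pairs with every authors row

Fix: Add ON c.author_id = p.id to the JOIN

Corrected query:
SELECT c.id, p.name, c.sales FROM authors p JOIN novels c ON c.author_id = p.id

Result:
id | name    | sales
---+---------+------
1  | Tolkien | 21029
2  | Asimov  | 34700
3  | Le Guin | 43911
4  | Orwell  | 75837
5  | Orwell  | 15760
6  | Le Guin | 9824 
7  | Tolkien | 32837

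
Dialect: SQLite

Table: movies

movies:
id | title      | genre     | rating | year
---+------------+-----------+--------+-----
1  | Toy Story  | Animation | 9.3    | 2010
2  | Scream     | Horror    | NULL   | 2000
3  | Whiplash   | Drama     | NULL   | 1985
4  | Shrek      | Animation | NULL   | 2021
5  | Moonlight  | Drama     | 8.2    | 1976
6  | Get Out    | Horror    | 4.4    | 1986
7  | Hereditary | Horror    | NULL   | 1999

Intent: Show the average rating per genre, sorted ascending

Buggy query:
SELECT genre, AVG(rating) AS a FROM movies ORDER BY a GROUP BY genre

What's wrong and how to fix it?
Bug: GROUP BY must precede ORDER BY

Fix: Move ORDER BY to the end, after GROUP BY

Corrected query:
SELECT genre, AVG(rating) AS a FROM movies GROUP BY genre ORDER BY a

Result:
genre     | a  
----------+----
Horror    | 4.4
Drama     | 8.2
Animation | 9.3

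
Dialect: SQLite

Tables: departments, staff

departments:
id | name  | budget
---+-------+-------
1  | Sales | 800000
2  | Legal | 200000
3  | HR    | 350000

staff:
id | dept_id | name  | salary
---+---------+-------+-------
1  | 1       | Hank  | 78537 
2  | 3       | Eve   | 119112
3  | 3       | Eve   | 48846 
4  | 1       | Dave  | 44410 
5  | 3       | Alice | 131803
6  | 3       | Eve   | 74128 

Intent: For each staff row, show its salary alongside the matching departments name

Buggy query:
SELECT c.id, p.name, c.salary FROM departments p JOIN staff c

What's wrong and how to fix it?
Bug: Missing join condition: each staff row is matched to all departments rows instead of just its own

Fix: Add ON c.dept_id = p.id to the JOIN

Corrected query:
SELECT c.id, p.name, c.salary FROM departments p JOIN staff c ON c.dept_id = p.id

Result:
id | name  | salary
---+-------+-------
1  | Sales | 78537 
2  | HR    | 119112
3  | HR    | 48846 
4  | Sales | 44410 
5  | HR    | 131803
6  | HR    | 74128 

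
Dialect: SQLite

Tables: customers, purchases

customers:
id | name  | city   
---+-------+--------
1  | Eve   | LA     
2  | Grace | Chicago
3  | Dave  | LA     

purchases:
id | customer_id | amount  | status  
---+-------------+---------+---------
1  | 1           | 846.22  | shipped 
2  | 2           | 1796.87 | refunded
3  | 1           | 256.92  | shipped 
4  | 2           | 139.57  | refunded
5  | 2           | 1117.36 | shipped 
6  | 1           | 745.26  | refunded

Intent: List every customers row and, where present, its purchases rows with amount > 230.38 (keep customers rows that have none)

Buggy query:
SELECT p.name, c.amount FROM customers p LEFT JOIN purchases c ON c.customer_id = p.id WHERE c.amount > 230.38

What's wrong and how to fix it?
Bug: Filtering c.amount in WHERE discards the NULL rows produced by LEFT JOIN, turning it into an inner join

Fix: Put 'c.amount > 230.38' in the JOIN's ON clause instead of WHERE

Corrected query:
SELECT p.name, c.amount FROM customers p LEFT JOIN purchases c ON c.customer_id = p.id AND c.amount > 230.38

Result:
name  | amount 
------+--------
Eve   | 256.92 
Eve   | 745.26 
Eve   | 846.22 
Grace | 1117.36
Grace | 1796.87
Dave  | NULL   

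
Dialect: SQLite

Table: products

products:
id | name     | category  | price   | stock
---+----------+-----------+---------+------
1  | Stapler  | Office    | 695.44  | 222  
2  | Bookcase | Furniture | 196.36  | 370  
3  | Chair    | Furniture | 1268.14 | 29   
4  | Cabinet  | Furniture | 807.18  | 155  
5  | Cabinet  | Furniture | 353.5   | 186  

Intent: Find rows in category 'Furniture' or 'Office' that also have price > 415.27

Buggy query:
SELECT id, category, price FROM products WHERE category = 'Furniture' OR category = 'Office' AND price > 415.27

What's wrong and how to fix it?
Bug: Without parentheses, AND is evaluated before OR, so the price filter only applies to the 'Office' branch

Fix: Group the OR with parentheses (or use IN), then AND the threshold

Corrected query:
SELECT id, category, price FROM products WHERE (category = 'Furniture' OR category = 'Office') AND price > 415.27

Result:
id | category  | price  
---+-----------+--------
1  | Office    | 695.44 
3  | Furniture | 1268.14
4  | Furniture | 807.18 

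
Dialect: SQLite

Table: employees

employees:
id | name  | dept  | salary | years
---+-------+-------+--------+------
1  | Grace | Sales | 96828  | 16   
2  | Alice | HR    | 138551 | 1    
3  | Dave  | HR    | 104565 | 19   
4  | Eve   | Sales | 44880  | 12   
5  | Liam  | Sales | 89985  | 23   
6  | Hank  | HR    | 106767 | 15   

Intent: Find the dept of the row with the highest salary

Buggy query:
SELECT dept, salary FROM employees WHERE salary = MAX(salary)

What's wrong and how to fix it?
Bug: WHERE is evaluated per row; an aggregate over the whole table isn't defined there

Fix: Wrap MAX in a scalar subquery so WHERE compares against a single value

Corrected query:
SELECT dept, salary FROM employees WHERE salary = (SELECT MAX(salary) FROM employees)

Result:
dept | salary
-----+-------
HR   | 138551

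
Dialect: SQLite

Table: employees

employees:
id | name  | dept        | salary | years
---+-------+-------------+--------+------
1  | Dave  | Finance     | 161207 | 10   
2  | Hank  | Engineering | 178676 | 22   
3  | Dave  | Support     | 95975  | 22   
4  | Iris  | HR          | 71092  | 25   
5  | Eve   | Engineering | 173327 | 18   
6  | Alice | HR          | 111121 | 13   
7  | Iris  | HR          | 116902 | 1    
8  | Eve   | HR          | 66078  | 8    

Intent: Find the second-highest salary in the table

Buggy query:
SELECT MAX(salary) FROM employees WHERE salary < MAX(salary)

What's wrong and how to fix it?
Bug: MAX(salary) on the right of the comparison is an aggregate-in-WHERE error

Fix: Compute the overall MAX in a subquery, then take MAX of rows below it

Corrected query:
SELECT MAX(salary) FROM employees WHERE salary < (SELECT MAX(salary) FROM employees)

Result:
MAX(salary)
-----------
173327     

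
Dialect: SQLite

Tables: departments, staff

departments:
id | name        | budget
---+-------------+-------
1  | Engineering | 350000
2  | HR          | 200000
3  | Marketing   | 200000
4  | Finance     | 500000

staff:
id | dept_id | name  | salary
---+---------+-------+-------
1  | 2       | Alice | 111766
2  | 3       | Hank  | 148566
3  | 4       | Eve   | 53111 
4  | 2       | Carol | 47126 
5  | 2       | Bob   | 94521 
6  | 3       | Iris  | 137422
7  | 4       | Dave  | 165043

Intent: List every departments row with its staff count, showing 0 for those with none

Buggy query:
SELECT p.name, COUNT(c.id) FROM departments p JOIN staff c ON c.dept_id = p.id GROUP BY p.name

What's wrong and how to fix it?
Bug: An inner join excludes parents with zero children

Fix: Switch to LEFT JOIN to retain unmatched parent rows

Corrected query:
SELECT p.name, COUNT(c.id) FROM departments p LEFT JOIN staff c ON c.dept_id = p.id GROUP BY p.name

Result:
name        | COUNT(c.id)
------------+------------
Engineering | 0          
Finance     | 2          
HR          | 3          
Marketing   | 2          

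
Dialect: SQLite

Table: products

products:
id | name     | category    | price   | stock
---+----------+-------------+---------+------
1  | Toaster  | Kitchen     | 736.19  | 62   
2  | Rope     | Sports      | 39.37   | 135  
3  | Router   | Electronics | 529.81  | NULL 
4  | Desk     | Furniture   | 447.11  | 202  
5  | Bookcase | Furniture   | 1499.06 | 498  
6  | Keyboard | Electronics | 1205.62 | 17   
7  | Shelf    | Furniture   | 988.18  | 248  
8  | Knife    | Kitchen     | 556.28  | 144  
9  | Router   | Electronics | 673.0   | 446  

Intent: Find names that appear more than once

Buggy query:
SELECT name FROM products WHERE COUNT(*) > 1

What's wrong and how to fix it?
Bug: WHERE can't reference COUNT(*); aggregates are computed after WHERE

Fix: Group first, then use HAVING for the count condition

Corrected query:
SELECT name FROM products GROUP BY name HAVING COUNT(*) > 1

Result:
name  
------
Router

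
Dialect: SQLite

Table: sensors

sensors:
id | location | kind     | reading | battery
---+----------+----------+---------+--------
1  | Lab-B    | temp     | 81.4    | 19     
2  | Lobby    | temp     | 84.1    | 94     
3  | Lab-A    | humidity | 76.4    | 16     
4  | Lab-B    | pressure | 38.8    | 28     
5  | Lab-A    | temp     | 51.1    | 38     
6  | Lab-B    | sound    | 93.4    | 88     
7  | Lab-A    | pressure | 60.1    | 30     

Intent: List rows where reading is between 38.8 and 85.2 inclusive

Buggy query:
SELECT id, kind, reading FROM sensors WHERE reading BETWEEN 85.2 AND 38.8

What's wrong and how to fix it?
Bug: The bounds are reversed; BETWEEN a AND b requires a <= b to match anything

Fix: Write BETWEEN 38.8 AND 85.2

Corrected query:
SELECT id, kind, reading FROM sensors WHERE reading BETWEEN 38.8 AND 85.2

Result:
id | kind     | reading
---+----------+--------
1  | temp     | 81.4   
2  | temp     | 84.1   
3  | humidity | 76.4   
4  | pressure | 38.8   
5  | temp     | 51.1   
7  | pressure | 60.1   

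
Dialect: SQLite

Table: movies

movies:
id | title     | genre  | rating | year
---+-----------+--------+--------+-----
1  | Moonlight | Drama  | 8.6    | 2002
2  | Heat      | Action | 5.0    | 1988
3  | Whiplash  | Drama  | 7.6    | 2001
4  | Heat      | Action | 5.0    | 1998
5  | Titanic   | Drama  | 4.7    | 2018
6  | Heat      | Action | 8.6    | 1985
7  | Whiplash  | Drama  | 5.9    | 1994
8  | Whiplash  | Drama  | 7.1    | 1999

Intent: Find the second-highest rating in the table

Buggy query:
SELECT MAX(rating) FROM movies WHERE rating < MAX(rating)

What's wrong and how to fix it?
Bug: The inner MAX is an aggregate inside WHERE, which is not allowed

Fix: Compute the overall MAX in a subquery, then take MAX of rows below it

Corrected query:
SELECT MAX(rating) FROM movies WHERE rating < (SELECT MAX(rating) FROM movies)

Result:
MAX(rating)
-----------
7.6        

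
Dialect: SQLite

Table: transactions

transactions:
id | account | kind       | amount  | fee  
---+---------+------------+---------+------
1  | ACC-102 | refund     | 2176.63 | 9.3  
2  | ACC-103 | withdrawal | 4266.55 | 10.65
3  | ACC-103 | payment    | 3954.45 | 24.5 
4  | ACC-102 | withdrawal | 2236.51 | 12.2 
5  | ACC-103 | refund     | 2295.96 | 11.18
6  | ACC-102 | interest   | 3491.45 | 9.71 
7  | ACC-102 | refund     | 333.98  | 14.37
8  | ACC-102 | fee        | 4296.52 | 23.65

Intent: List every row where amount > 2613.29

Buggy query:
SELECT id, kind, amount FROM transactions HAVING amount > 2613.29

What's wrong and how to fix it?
Bug: HAVING filters the output of aggregation, but this query has no GROUP BY and no aggregate functions, so SQLite rejects it (HAVING clause on a non-aggregate query); the condition here is per row

Fix: Use WHERE for row-level filtering

Corrected query:
SELECT id, kind, amount FROM transactions WHERE amount > 2613.29

Result:
id | kind       | amount 
---+------------+--------
2  | withdrawal | 4266.55
3  | payment    | 3954.45
6  | interest   | 3491.45
8  | fee        | 4296.52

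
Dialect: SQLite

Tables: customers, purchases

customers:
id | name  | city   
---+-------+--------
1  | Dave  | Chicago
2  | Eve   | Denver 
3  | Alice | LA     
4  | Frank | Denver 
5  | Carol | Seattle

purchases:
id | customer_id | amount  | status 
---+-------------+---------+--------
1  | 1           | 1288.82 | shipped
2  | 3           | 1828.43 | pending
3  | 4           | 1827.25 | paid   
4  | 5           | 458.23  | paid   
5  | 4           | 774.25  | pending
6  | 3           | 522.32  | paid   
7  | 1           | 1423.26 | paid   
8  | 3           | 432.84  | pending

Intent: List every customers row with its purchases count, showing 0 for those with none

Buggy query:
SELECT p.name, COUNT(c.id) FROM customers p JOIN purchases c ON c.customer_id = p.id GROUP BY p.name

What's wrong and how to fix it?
Bug: INNER JOIN drops customers rows that have no matching purchases rows

Fix: Switch to LEFT JOIN to retain unmatched parent rows

Corrected query:
SELECT p.name, COUNT(c.id) FROM customers p LEFT JOIN purchases c ON c.customer_id = p.id GROUP BY p.name

Result:
name  | COUNT(c.id)
------+------------
Alice | 3          
Carol | 1          
Dave  | 2          
Eve   | 0          
Frank | 2          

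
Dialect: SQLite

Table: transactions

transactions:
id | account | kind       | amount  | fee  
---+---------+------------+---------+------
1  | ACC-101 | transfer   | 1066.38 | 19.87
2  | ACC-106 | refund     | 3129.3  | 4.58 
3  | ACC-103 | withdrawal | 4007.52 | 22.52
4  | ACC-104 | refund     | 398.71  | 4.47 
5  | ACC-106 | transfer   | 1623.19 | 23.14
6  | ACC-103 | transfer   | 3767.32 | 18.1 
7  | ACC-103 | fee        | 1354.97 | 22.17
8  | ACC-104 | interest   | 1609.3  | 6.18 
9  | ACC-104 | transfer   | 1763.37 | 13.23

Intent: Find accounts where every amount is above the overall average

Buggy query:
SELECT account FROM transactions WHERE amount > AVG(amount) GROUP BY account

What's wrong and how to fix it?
Bug: AVG() is an aggregate; it can't sit directly in WHERE

Fix: Compute the overall average in a scalar subquery and compare each group's MIN against it in HAVING

Corrected query:
SELECT account FROM transactions GROUP BY account HAVING MIN(amount) > (SELECT AVG(amount) FROM transactions)

Result:
(no rows)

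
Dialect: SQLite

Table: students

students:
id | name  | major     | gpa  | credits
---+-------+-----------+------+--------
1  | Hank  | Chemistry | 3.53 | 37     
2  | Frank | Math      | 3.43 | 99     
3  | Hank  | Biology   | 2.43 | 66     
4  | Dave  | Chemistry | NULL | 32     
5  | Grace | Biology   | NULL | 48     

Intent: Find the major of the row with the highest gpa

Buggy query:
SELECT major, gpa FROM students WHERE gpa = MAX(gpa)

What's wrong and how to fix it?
Bug: WHERE is evaluated per row; an aggregate over the whole table isn't defined there

Fix: Wrap MAX in a scalar subquery so WHERE compares against a single value

Corrected query:
SELECT major, gpa FROM students WHERE gpa = (SELECT MAX(gpa) FROM students)

Result:
major     | gpa 
----------+-----
Chemistry | 3.53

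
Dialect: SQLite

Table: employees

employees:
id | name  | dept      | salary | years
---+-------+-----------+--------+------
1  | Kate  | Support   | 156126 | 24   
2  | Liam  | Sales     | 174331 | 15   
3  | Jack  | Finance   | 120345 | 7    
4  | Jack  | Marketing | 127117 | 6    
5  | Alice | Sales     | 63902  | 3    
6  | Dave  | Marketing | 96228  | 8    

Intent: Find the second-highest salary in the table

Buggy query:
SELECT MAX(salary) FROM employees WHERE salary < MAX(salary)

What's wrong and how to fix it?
Bug: The inner MAX is an aggregate inside WHERE, which is not allowed

Fix: Compute the overall MAX in a subquery, then take MAX of rows below it

Corrected query:
SELECT MAX(salary) FROM employees WHERE salary < (SELECT MAX(salary) FROM employees)

Result:
MAX(salary)
-----------
156126     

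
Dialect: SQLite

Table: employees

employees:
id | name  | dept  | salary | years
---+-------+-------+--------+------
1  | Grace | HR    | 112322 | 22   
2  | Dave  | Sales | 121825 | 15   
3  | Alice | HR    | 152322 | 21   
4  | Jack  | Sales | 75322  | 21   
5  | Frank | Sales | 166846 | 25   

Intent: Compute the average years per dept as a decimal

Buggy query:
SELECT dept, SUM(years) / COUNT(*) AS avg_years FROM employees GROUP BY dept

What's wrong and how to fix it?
Bug: Both operands are integers, so '/' performs integer division and truncates

Fix: Cast one side to REAL so the division keeps the fractional part

Corrected query:
SELECT dept, SUM(years) * 1.0 / COUNT(*) AS avg_years FROM employees GROUP BY dept

Result:
dept  | avg_years
------+----------
HR    | 21.5     
Sales | 20.333333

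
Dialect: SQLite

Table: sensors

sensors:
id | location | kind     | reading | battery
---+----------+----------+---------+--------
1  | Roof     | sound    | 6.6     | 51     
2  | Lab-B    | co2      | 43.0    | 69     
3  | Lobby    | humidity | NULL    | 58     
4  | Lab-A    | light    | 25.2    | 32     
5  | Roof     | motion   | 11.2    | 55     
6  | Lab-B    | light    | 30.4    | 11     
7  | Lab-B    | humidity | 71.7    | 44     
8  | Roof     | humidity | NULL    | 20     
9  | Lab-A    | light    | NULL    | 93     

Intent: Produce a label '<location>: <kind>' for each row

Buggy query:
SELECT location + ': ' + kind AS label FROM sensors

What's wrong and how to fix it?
Bug: SQLite uses || for string concatenation; + coerces text to numbers (yielding 0)

Fix: Replace + with || to concatenate text

Corrected query:
SELECT location || ': ' || kind AS label FROM sensors

Result:
label          
---------------
Roof: sound    
Lab-B: co2     
Lobby: humidity
Lab-A: light   
Roof: motion   
Lab-B: light   
Lab-B: humidity
Roof: humidity 
Lab-A: light   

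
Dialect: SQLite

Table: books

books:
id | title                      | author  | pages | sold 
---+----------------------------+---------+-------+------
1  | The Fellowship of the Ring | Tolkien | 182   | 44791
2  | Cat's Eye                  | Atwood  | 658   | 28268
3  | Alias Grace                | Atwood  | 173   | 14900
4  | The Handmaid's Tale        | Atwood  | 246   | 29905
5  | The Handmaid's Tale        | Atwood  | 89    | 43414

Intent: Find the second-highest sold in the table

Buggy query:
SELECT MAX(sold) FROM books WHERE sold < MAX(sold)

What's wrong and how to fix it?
Bug: The inner MAX is an aggregate inside WHERE, which is not allowed

Fix: Compute the overall MAX in a subquery, then take MAX of rows below it

Corrected query:
SELECT MAX(sold) FROM books WHERE sold < (SELECT MAX(sold) FROM books)

Result:
MAX(sold)
---------
43414    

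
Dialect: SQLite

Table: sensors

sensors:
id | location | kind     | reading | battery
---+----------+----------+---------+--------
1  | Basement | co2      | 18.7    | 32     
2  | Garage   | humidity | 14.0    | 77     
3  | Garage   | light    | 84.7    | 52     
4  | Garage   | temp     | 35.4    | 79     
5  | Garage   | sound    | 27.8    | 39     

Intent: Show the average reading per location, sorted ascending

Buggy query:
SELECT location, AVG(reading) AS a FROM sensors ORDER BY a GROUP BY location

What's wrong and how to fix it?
Bug: GROUP BY must precede ORDER BY

Fix: Reorder: SELECT … FROM … GROUP BY … ORDER BY …

Corrected query:
SELECT location, AVG(reading) AS a FROM sensors GROUP BY location ORDER BY a

Result:
location | a     
---------+-------
Basement | 18.7  
Garage   | 40.475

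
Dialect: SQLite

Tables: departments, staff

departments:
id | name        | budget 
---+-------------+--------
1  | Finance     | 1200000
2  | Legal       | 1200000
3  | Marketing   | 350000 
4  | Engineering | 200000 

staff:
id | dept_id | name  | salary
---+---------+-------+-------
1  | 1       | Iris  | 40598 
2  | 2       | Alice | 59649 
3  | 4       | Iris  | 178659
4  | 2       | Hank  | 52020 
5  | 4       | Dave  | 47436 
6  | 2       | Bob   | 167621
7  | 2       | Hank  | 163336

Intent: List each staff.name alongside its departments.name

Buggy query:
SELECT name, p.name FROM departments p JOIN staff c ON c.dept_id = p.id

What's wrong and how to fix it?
Bug: 'name' exists in both joined tables, so the database can't tell which one is meant

Fix: Qualify the column with its table alias (c.name)

Corrected query:
SELECT c.name, p.name FROM departments p JOIN staff c ON c.dept_id = p.id

Result:
name  | name       
------+------------
Iris  | Finance    
Alice | Legal      
Iris  | Engineering
Hank  | Legal      
Dave  | Engineering
Bob   | Legal      
Hank  | Legal      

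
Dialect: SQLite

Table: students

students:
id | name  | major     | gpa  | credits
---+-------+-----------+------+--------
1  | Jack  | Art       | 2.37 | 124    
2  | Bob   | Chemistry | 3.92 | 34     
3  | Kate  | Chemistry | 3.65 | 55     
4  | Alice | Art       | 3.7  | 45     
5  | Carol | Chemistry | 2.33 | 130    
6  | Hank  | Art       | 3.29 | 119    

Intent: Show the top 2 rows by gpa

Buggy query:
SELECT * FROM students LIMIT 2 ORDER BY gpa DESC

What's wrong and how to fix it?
Bug: ORDER BY cannot follow LIMIT; LIMIT is the final clause

Fix: Swap the clauses: ORDER BY first, then LIMIT

Corrected query:
SELECT * FROM students ORDER BY gpa DESC LIMIT 2

Result:
id | name  | major     | gpa  | credits
---+-------+-----------+------+--------
2  | Bob   | Chemistry | 3.92 | 34     
4  | Alice | Art       | 3.7  | 45     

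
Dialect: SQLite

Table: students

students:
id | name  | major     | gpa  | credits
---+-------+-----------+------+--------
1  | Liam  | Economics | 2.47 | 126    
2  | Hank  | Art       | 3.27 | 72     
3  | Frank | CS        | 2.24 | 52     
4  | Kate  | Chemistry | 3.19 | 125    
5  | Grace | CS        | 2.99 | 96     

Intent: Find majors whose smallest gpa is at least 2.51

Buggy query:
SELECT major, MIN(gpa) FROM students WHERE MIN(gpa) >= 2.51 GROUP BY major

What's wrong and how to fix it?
Bug: MIN() in WHERE is a misuse of aggregate

Fix: Replace WHERE with HAVING after the GROUP BY

Corrected query:
SELECT major, MIN(gpa) FROM students GROUP BY major HAVING MIN(gpa) >= 2.51

Result:
major     | MIN(gpa)
----------+---------
Art       | 3.27    
Chemistry | 3.19    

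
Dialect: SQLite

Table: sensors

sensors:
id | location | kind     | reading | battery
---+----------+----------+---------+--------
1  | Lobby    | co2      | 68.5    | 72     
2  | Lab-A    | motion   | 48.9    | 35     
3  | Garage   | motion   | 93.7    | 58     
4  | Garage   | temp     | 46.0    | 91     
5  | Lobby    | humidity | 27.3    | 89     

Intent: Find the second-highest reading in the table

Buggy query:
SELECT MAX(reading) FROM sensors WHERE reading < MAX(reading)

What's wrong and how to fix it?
Bug: MAX(reading) on the right of the comparison is an aggregate-in-WHERE error

Fix: Put the inner MAX in a scalar subquery

Corrected query:
SELECT MAX(reading) FROM sensors WHERE reading < (SELECT MAX(reading) FROM sensors)

Result:
MAX(reading)
------------
68.5        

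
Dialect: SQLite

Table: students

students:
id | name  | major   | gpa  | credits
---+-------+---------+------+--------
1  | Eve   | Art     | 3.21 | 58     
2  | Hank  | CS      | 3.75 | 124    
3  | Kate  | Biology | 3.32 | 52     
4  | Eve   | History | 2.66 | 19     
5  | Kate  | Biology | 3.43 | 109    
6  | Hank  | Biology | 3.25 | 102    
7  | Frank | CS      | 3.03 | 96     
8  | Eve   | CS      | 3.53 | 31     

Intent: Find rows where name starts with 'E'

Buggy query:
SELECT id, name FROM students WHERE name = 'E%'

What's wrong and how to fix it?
Bug: Wildcards only work with LIKE; '=' treats '%' as a literal character

Fix: Use LIKE for wildcard pattern matching

Corrected query:
SELECT id, name FROM students WHERE name LIKE 'E%'

Result:
id | name
---+-----
1  | Eve 
4  | Eve 
8  | Eve 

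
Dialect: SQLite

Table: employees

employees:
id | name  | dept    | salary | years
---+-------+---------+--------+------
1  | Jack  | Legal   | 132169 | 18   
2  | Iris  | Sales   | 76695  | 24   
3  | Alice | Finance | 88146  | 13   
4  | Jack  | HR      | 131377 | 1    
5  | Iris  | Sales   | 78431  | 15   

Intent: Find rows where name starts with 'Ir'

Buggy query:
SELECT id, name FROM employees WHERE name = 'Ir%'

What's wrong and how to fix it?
Bug: '=' compares the literal string including the % character; pattern matching needs LIKE

Fix: Replace '=' with LIKE so 'Ir%' is treated as a pattern

Corrected query:
SELECT id, name FROM employees WHERE name LIKE 'Ir%'

Result:
id | name
---+-----
2  | Iris
5  | Iris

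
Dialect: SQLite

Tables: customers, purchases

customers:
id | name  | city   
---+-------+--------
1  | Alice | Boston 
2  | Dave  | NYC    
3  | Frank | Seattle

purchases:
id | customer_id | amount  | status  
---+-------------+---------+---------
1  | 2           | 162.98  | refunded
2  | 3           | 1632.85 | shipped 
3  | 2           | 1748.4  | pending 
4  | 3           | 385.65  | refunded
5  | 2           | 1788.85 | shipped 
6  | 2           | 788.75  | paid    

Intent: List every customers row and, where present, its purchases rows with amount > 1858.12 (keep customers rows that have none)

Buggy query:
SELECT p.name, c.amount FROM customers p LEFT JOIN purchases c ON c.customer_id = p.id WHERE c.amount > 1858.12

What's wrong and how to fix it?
Bug: A WHERE condition on the right-hand table after LEFT JOIN drops unmatched parents

Fix: Move the right-table condition into the ON clause so unmatched parents are kept

Corrected query:
SELECT p.name, c.amount FROM customers p LEFT JOIN purchases c ON c.customer_id = p.id AND c.amount > 1858.12

Result:
name  | amount
------+-------
Alice | NULL  
Dave  | NULL  
Frank | NULL  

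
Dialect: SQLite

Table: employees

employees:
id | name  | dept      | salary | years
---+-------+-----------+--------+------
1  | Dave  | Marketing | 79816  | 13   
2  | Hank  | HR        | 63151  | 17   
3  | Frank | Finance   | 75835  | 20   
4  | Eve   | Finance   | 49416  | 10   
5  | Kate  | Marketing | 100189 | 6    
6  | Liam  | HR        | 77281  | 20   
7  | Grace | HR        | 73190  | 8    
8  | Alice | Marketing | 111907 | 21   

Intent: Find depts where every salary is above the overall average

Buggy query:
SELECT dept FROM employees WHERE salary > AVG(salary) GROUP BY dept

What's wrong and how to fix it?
Bug: AVG() is an aggregate; it can't sit directly in WHERE

Fix: Compute the overall average in a scalar subquery and compare each group's MIN against it in HAVING

Corrected query:
SELECT dept FROM employees GROUP BY dept HAVING MIN(salary) > (SELECT AVG(salary) FROM employees)

Result:
dept     
---------
Marketing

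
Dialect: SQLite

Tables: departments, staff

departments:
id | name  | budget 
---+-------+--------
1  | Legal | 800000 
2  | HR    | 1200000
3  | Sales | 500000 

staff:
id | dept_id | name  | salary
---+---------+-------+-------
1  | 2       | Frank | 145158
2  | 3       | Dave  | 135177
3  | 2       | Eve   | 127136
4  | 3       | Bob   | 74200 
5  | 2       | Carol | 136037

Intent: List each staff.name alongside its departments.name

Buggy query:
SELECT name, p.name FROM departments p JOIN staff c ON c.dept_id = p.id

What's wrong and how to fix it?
Bug: 'name' exists in both joined tables, so the database can't tell which one is meant

Fix: Qualify the column with its table alias (c.name)

Corrected query:
SELECT c.name, p.name FROM departments p JOIN staff c ON c.dept_id = p.id

Result:
name  | name 
------+------
Frank | HR   
Dave  | Sales
Eve   | HR   
Bob   | Sales
Carol | HR   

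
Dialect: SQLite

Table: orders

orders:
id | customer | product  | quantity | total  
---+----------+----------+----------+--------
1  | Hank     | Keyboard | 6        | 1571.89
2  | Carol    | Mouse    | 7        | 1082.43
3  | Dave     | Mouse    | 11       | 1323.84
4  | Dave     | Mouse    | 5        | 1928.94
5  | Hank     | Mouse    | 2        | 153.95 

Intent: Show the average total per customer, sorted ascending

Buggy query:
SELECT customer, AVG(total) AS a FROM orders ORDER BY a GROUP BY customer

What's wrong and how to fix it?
Bug: GROUP BY must precede ORDER BY

Fix: Move ORDER BY to the end, after GROUP BY

Corrected query:
SELECT customer, AVG(total) AS a FROM orders GROUP BY customer ORDER BY a

Result:
customer | a      
---------+--------
Hank     | 862.92 
Carol    | 1082.43
Dave     | 1626.39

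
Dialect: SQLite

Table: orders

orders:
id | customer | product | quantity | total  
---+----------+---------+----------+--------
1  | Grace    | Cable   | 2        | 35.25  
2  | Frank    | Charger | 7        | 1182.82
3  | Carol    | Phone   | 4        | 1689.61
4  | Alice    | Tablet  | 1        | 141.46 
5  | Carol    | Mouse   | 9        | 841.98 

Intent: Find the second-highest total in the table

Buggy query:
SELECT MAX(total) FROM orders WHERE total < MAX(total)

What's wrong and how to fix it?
Bug: The inner MAX is an aggregate inside WHERE, which is not allowed

Fix: Put the inner MAX in a scalar subquery

Corrected query:
SELECT MAX(total) FROM orders WHERE total < (SELECT MAX(total) FROM orders)

Result:
MAX(total)
----------
1182.82   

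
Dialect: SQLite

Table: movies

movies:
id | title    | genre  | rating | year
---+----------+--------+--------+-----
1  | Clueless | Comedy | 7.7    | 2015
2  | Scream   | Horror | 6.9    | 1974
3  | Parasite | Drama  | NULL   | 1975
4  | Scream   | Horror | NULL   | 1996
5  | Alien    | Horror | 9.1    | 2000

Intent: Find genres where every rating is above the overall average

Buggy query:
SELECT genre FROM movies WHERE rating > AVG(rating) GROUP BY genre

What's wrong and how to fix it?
Bug: AVG() is an aggregate; it can't sit directly in WHERE

Fix: Use a subquery for AVG and a HAVING MIN(...) filter so the condition holds for every row in the group

Corrected query:
SELECT genre FROM movies GROUP BY genre HAVING MIN(rating) > (SELECT AVG(rating) FROM movies)

Result:
(no rows)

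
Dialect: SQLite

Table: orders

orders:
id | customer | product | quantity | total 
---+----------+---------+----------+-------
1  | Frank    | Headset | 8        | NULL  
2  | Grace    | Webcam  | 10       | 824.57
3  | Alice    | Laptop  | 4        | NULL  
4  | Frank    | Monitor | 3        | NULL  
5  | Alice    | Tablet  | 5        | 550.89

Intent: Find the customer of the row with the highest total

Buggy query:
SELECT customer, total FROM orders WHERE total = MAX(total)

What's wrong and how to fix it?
Bug: MAX(total) is an aggregate and cannot be used directly in WHERE

Fix: Wrap MAX in a scalar subquery so WHERE compares against a single value

Corrected query:
SELECT customer, total FROM orders WHERE total = (SELECT MAX(total) FROM orders)

Result:
customer | total 
---------+-------
Grace    | 824.57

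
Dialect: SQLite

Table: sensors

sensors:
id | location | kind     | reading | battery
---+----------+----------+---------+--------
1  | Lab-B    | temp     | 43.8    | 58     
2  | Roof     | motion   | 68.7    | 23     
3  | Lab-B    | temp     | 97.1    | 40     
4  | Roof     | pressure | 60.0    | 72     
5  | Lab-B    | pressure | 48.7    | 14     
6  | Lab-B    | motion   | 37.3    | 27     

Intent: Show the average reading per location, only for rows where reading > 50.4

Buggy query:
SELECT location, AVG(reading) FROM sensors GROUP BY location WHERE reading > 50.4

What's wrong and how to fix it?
Bug: Row-level WHERE must come before GROUP BY in the clause order

Fix: Move the WHERE clause before GROUP BY

Corrected query:
SELECT location, AVG(reading) FROM sensors WHERE reading > 50.4 GROUP BY location

Result:
location | AVG(reading)
---------+-------------
Lab-B    | 97.1        
Roof     | 64.35       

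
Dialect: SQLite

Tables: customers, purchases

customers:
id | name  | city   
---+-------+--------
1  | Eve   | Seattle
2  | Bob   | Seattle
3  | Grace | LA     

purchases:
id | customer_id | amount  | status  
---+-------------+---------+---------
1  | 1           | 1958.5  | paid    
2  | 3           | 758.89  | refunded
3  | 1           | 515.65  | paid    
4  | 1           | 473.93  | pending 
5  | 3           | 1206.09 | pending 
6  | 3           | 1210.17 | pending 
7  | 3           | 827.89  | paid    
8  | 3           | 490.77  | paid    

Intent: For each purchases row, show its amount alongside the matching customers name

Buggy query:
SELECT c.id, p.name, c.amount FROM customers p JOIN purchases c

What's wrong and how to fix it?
Bug: JOIN with no ON clause produces a cartesian product; every purchases row pairs with every customers row

Fix: Specify the join condition linking the foreign key to the parent id

Corrected query:
SELECT c.id, p.name, c.amount FROM customers p JOIN purchases c ON c.customer_id = p.id

Result:
id | name  | amount 
---+-------+--------
1  | Eve   | 1958.5 
2  | Grace | 758.89 
3  | Eve   | 515.65 
4  | Eve   | 473.93 
5  | Grace | 1206.09
6  | Grace | 1210.17
7  | Grace | 827.89 
8  | Grace | 490.77 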